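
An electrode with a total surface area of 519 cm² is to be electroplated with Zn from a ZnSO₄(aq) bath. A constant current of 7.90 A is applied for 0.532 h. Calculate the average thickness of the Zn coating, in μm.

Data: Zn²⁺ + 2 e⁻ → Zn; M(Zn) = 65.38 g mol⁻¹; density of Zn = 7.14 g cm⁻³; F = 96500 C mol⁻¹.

13.8 μm

Q = I·t = 7.900 × 1915.2 = 15130 C; n(e⁻) = 0.1568 mol.
n(Zn) = n(e⁻)/2 = 0.07839 mol, so m = 0.07839 × 65.38 = 5.125 g.
Volume = m/ρ = 5.125 / 7.14 = 0.7178 cm³.
Thickness = V/A = 0.7178 / 519 = 0.00138 cm = 13.8 μm.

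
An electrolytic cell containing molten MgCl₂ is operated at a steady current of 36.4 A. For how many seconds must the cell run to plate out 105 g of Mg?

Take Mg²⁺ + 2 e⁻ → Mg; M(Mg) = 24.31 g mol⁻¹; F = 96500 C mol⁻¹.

22900 s

n(Mg) = m/M = 105 / 24.31 = 4.319 mol.
Each Mg atom requires 2 electrons, so n(e⁻) = 2 × 4.319 = 8.638 mol.
Q = n(e⁻)·F = 8.638 × 96500 = 833600 C.
t = Q/I = 833600 / 36.40 A = 22900 s.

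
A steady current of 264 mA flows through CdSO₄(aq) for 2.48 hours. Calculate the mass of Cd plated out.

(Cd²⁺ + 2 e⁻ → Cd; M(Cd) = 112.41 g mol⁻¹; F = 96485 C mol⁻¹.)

1.37 g

Q = I·t = 0.2640 A × 8928.0 s = 2357 C.
n(e⁻) = Q/F = 2357 / 96485 = 0.02443 mol.
Cd²⁺ + 2 e⁻ → Cd, so n(Cd) = n(e⁻)/2 = 0.01221 mol.
m = n·M = 0.01221 × 112.41 = 1.37 g.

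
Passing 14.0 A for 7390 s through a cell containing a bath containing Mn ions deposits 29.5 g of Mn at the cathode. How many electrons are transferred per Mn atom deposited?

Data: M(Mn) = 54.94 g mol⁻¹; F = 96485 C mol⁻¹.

2

Q = I·t = 14.00 A × 7390.0 s = 103500 C, so n(e⁻) = 103500/96485 = 1.072 mol.
n(Mn) deposited = 29.5 / 54.94 = 0.5369 mol.
Electrons per atom = n(e⁻)/n(Mn) = 1.072 / 0.5369 = 2.00 ≈ 2, so the ion is Mn²⁺.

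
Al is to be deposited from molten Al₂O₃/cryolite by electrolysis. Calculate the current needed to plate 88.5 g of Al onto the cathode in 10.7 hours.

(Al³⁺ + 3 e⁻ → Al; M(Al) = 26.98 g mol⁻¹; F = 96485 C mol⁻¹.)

24.6 A

n(Al) = 88.5 / 26.98 = 3.280 mol.
n(e⁻) = 3 × 3.280 = 9.841 mol.
Q = n(e⁻)·F = 9.841 × 96485 = 949500 C.
I = Q/t = 949500 / 38520 s = 24.6 A.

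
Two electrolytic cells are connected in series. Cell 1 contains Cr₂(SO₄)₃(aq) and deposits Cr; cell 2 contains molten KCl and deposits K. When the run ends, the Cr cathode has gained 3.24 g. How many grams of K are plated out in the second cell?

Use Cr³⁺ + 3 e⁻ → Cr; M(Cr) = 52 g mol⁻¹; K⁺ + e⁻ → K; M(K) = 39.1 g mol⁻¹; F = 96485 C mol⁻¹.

n(Cr) = 3.24 / 52 = 0.06231 mol.
Since Cr³⁺ + 3 e⁻ → Cr, n(e⁻) passed = 3 × 0.06231 = 0.1869 mol.
Cells in series carry the same charge, so the same 0.1869 mol of electrons passes through cell 2.
K⁺ + e⁻ → K, so n(K) = 0.1869 / 1 = 0.1869 mol.
m(K) = 0.1869 × 39.1 = 7.31 g.

7.31 g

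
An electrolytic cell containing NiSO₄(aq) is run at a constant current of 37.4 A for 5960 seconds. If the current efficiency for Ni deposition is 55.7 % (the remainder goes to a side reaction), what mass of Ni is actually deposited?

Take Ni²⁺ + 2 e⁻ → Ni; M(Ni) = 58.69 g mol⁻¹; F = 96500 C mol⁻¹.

37.8 g

Q = I·t = 37.40 × 5960.0 = 222900 C.
n(e⁻) = 222900/96500 = 2.310 mol; theoretically n(Ni) = 2.310/2 = 1.155 mol, m_theo = 67.78 g.
At 55.7 % efficiency, m_actual = 0.557 × 67.78 = 37.8 g.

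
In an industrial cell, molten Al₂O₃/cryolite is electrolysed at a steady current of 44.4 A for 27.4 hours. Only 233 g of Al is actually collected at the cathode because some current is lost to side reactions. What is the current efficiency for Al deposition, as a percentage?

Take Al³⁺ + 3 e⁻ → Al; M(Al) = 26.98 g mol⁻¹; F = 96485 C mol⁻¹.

Q = I·t = 44.40 × 98640 = 4380000 C; n(e⁻) = 4380000/96485 = 45.39 mol.
Theoretical n(Al) = n(e⁻)/3 = 15.13 mol, i.e. m_theo = 15.13 × 26.98 = 408.2 g.
Efficiency = m_actual / m_theo = 233 / 408.2 = 57.1 %.

57.1 %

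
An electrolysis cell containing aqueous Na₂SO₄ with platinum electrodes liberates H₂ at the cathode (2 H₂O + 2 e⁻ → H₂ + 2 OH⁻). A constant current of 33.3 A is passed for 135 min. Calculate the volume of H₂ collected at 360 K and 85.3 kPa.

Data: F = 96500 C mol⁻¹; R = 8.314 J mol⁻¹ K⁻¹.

Q = I·t = 33.30 A × 8100.0 s = 269700 C.
n(e⁻) = Q/F = 269700 / 96500 = 2.795 mol.
2 electrons are transferred per H₂ molecule, so n(H₂) = 2.795 / 2 = 1.398 mol.
V = nRT/P = (1.398 × 8.314 × 360) / (85.3 × 10³ Pa) = 0.0490 m³ = 49.0 L.

49.0 L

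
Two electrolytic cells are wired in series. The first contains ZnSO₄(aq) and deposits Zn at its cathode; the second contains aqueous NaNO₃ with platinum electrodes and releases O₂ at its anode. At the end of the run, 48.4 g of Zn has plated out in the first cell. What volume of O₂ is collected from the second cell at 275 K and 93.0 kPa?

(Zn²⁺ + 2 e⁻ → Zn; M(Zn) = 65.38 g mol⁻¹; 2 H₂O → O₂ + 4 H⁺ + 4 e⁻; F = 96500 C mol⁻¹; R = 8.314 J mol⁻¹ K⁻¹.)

n(Zn) = 48.4 / 65.38 = 0.7403 mol, so n(e⁻) = 2 × 0.7403 = 1.481 mol.
The cells are in series, so the same 1.481 mol of electrons passes through the second cell.
2 H₂O → O₂ + 4 H⁺ + 4 e⁻ — 4 mol e⁻ per mol O₂, so n(O₂) = 1.481/4 = 0.3701 mol.
V = nRT/P = (0.3701 × 8.314 × 275) / (93.0 × 10³) = 0.00910 m³ = 9.10 L.

9.10 L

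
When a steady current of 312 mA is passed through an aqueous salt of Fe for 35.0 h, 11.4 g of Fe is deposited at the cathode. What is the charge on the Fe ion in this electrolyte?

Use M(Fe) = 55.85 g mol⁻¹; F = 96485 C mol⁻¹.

Q = I·t = 0.3120 A × 126000 s = 39310 C, so n(e⁻) = 39310/96485 = 0.4074 mol.
n(Fe) deposited = 11.4 / 55.85 = 0.2041 mol.
Electrons per atom = n(e⁻)/n(Fe) = 0.4074 / 0.2041 = 2.00 ≈ 2, so the ion is Fe²⁺.

+2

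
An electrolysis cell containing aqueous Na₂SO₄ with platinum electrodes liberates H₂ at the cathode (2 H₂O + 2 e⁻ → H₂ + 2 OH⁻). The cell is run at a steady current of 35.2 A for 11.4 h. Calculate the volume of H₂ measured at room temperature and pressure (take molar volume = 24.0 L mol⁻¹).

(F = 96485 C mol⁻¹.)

180 L

Q = I·t = 35.20 A × 41040 s = 1445000 C.
n(e⁻) = Q/F = 1445000 / 96485 = 14.97 mol.
2 electrons are transferred per H₂ molecule, so n(H₂) = 14.97 / 2 = 7.486 mol.
V = n × V_m = 7.486 × 24.0 = 180 L.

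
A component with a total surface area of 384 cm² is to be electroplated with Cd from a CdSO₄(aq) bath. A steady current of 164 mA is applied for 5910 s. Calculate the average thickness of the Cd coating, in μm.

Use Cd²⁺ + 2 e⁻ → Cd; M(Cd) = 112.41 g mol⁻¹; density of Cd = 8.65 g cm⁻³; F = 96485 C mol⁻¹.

1.70 μm

Q = I·t = 0.1640 × 5910.0 = 969.2 C; n(e⁻) = 0.01005 mol.
n(Cd) = n(e⁻)/2 = 0.005023 mol, so m = 0.005023 × 112.41 = 0.5646 g.
Volume = m/ρ = 0.5646 / 8.65 = 0.06527 cm³.
Thickness = V/A = 0.06527 / 384 = 1.70 × 10⁻⁴ cm = 1.70 μm.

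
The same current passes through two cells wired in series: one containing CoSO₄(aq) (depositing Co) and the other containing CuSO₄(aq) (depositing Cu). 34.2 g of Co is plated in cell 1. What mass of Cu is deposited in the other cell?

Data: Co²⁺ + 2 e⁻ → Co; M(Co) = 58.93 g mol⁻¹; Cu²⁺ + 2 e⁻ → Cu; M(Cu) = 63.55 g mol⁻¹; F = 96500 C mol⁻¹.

n(Co) = 34.2 / 58.93 = 0.5803 mol.
Since Co²⁺ + 2 e⁻ → Co, n(e⁻) passed = 2 × 0.5803 = 1.161 mol.
Cells in series carry the same charge, so the same 1.161 mol of electrons passes through cell 2.
Cu²⁺ + 2 e⁻ → Cu, so n(Cu) = 1.161 / 2 = 0.5803 mol.
m(Cu) = 0.5803 × 63.55 = 36.9 g.

36.9 g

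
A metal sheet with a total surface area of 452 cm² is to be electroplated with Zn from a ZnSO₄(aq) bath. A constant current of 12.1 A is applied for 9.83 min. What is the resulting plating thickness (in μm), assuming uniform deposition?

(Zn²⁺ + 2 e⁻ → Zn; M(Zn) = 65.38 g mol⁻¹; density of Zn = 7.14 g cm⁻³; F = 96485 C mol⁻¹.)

7.49 μm

Q = I·t = 12.10 × 589.80 = 7137 C; n(e⁻) = 0.07397 mol.
n(Zn) = n(e⁻)/2 = 0.03698 mol, so m = 0.03698 × 65.38 = 2.418 g.
Volume = m/ρ = 2.418 / 7.14 = 0.3386 cm³.
Thickness = V/A = 0.3386 / 452 = 7.49 × 10⁻⁴ cm = 7.49 μm.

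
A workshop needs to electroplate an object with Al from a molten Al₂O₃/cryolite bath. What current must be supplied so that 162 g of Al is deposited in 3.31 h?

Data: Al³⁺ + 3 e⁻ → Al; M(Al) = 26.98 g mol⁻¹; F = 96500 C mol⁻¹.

n(Al) = 162 / 26.98 = 6.004 mol.
n(e⁻) = 3 × 6.004 = 18.01 mol.
Q = n(e⁻)·F = 18.01 × 96500 = 1738000 C.
I = Q/t = 1738000 / 11916 s = 146 A.

146 A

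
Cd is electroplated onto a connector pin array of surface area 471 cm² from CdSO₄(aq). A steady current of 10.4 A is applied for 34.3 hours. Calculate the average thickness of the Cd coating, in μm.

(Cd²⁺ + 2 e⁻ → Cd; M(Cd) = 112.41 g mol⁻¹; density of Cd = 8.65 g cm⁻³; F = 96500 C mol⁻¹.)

Q = I·t = 10.40 × 123480 = 1284000 C; n(e⁻) = 13.31 mol.
n(Cd) = n(e⁻)/2 = 6.654 mol, so m = 6.654 × 112.41 = 748.0 g.
Volume = m/ρ = 748.0 / 8.65 = 86.47 cm³.
Thickness = V/A = 86.47 / 471 = 0.184 cm = 1840 μm.

1840 μm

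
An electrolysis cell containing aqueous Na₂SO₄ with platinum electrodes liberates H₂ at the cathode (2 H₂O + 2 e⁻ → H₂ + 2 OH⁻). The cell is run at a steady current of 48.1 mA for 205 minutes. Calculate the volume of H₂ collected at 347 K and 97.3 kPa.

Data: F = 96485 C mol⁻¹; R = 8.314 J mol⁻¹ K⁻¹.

Q = I·t = 0.04810 A × 12300 s = 591.6 C.
n(e⁻) = Q/F = 591.6 / 96485 = 0.006132 mol.
2 electrons are transferred per H₂ molecule, so n(H₂) = 0.006132 / 2 = 0.003066 mol.
V = nRT/P = (0.003066 × 8.314 × 347) / (97.3 × 10³ Pa) = 9.09 × 10⁻⁵ m³ = 0.0909 L.

0.0909 L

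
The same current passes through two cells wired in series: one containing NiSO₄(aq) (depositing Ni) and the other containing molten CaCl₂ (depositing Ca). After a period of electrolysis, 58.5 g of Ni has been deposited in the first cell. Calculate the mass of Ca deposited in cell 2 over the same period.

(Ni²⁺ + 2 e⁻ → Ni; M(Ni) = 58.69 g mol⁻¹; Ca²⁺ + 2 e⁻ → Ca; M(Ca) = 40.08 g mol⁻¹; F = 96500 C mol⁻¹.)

n(Ni) = 58.5 / 58.69 = 0.9968 mol.
Since Ni²⁺ + 2 e⁻ → Ni, n(e⁻) passed = 2 × 0.9968 = 1.994 mol.
Cells in series carry the same charge, so the same 1.994 mol of electrons passes through cell 2.
Ca²⁺ + 2 e⁻ → Ca, so n(Ca) = 1.994 / 2 = 0.9968 mol.
m(Ca) = 0.9968 × 40.08 = 40.0 g.

40.0 g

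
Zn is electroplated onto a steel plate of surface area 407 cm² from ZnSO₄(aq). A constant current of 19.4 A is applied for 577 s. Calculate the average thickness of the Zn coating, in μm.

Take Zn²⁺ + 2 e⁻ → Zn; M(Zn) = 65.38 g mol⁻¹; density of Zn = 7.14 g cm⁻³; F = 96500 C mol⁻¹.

13.0 μm

Q = I·t = 19.40 × 577.00 = 11190 C; n(e⁻) = 0.1160 mol.
n(Zn) = n(e⁻)/2 = 0.05800 mol, so m = 0.05800 × 65.38 = 3.792 g.
Volume = m/ρ = 3.792 / 7.14 = 0.5311 cm³.
Thickness = V/A = 0.5311 / 407 = 0.00130 cm = 13.0 μm.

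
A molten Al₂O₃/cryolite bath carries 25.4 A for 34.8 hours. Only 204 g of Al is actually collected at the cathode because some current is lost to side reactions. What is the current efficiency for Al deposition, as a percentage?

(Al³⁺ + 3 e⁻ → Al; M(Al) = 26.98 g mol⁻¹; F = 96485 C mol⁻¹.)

68.8 %

Q = I·t = 25.40 × 125280 = 3182000 C; n(e⁻) = 3182000/96485 = 32.98 mol.
Theoretical n(Al) = n(e⁻)/3 = 10.99 mol, i.e. m_theo = 10.99 × 26.98 = 296.6 g.
Efficiency = m_actual / m_theo = 204 / 296.6 = 68.8 %.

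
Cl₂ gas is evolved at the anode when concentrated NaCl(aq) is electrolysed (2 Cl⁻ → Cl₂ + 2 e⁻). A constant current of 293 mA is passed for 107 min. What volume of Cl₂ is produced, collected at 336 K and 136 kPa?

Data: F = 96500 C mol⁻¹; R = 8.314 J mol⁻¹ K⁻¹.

Q = I·t = 0.2930 A × 6420.0 s = 1881 C.
n(e⁻) = Q/F = 1881 / 96500 = 0.01949 mol.
2 electrons are transferred per Cl₂ molecule, so n(Cl₂) = 0.01949 / 2 = 0.009746 mol.
V = nRT/P = (0.009746 × 8.314 × 336) / (136 × 10³ Pa) = 2.00 × 10⁻⁴ m³ = 0.200 L.

0.200 L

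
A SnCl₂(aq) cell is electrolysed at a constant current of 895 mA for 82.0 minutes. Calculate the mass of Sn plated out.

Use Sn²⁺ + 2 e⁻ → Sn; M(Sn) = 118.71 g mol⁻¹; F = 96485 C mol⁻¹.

Q = I·t = 0.8950 A × 4920.0 s = 4403 C.
n(e⁻) = Q/F = 4403 / 96485 = 0.04564 mol.
Sn²⁺ + 2 e⁻ → Sn, so n(Sn) = n(e⁻)/2 = 0.02282 mol.
m = n·M = 0.02282 × 118.71 = 2.71 g.

2.71 g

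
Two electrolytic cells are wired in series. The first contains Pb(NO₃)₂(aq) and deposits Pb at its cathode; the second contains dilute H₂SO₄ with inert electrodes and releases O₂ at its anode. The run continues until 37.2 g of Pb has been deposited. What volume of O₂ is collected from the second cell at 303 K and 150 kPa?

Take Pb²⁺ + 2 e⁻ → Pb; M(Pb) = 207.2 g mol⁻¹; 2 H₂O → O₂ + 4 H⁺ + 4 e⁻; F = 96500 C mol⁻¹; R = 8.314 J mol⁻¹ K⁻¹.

1.51 L

n(Pb) = 37.2 / 207.2 = 0.1795 mol, so n(e⁻) = 2 × 0.1795 = 0.3591 mol.
The cells are in series, so the same 0.3591 mol of electrons passes through the second cell.
2 H₂O → O₂ + 4 H⁺ + 4 e⁻ — 4 mol e⁻ per mol O₂, so n(O₂) = 0.3591/4 = 0.08977 mol.
V = nRT/P = (0.08977 × 8.314 × 303) / (150 × 10³) = 0.00151 m³ = 1.51 L.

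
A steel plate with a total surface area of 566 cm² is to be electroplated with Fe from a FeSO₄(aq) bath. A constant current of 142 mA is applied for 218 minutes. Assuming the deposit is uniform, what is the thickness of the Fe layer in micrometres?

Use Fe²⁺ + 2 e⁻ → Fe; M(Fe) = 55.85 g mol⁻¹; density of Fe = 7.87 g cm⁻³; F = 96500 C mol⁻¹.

1.21 μm

Q = I·t = 0.1420 × 13080 = 1857 C; n(e⁻) = 0.01925 mol.
n(Fe) = n(e⁻)/2 = 0.009624 mol, so m = 0.009624 × 55.85 = 0.5375 g.
Volume = m/ρ = 0.5375 / 7.87 = 0.06829 cm³.
Thickness = V/A = 0.06829 / 566 = 1.21 × 10⁻⁴ cm = 1.21 μm.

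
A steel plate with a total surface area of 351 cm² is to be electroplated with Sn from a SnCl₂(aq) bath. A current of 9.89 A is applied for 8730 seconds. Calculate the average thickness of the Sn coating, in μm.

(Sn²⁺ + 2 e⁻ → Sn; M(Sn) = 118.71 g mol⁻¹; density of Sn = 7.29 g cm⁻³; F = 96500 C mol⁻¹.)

208 μm

Q = I·t = 9.890 × 8730.0 = 86340 C; n(e⁻) = 0.8947 mol.
n(Sn) = n(e⁻)/2 = 0.4474 mol, so m = 0.4474 × 118.71 = 53.11 g.
Volume = m/ρ = 53.11 / 7.29 = 7.285 cm³.
Thickness = V/A = 7.285 / 351 = 0.0208 cm = 208 μm.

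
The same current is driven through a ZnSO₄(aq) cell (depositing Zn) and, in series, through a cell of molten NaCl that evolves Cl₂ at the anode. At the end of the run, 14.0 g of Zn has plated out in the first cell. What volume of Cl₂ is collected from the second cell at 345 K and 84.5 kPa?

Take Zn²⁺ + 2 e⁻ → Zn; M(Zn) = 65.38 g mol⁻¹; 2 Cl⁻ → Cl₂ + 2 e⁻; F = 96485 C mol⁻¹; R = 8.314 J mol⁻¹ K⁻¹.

n(Zn) = 14.0 / 65.38 = 0.2141 mol, so n(e⁻) = 2 × 0.2141 = 0.4283 mol.
The cells are in series, so the same 0.4283 mol of electrons passes through the second cell.
2 Cl⁻ → Cl₂ + 2 e⁻ — 2 mol e⁻ per mol Cl₂, so n(Cl₂) = 0.4283/2 = 0.2141 mol.
V = nRT/P = (0.2141 × 8.314 × 345) / (84.5 × 10³) = 0.00727 m³ = 7.27 L.

7.27 L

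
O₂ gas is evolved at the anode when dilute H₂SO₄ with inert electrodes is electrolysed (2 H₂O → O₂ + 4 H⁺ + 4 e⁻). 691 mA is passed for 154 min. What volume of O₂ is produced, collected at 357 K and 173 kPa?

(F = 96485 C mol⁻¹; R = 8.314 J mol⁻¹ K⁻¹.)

0.284 L

Q = I·t = 0.6910 A × 9240.0 s = 6385 C.
n(e⁻) = Q/F = 6385 / 96485 = 0.06617 mol.
4 electrons are transferred per O₂ molecule, so n(O₂) = 0.06617 / 4 = 0.01654 mol.
V = nRT/P = (0.01654 × 8.314 × 357) / (173 × 10³ Pa) = 2.84 × 10⁻⁴ m³ = 0.284 L.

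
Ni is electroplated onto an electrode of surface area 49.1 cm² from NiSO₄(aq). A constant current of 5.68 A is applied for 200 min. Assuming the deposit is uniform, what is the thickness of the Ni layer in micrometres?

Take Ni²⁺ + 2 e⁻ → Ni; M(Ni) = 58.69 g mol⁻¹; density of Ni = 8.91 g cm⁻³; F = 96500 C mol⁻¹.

Q = I·t = 5.680 × 12000 = 68160 C; n(e⁻) = 0.7063 mol.
n(Ni) = n(e⁻)/2 = 0.3532 mol, so m = 0.3532 × 58.69 = 20.73 g.
Volume = m/ρ = 20.73 / 8.91 = 2.326 cm³.
Thickness = V/A = 2.326 / 49.1 = 0.0474 cm = 474 μm.

474 μm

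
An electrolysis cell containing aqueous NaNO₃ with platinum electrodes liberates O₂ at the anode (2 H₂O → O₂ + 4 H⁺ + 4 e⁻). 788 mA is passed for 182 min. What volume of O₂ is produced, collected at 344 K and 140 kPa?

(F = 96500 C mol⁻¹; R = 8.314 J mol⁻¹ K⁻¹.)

Q = I·t = 0.7880 A × 10920 s = 8605 C.
n(e⁻) = Q/F = 8605 / 96500 = 0.08917 mol.
4 electrons are transferred per O₂ molecule, so n(O₂) = 0.08917 / 4 = 0.02229 mol.
V = nRT/P = (0.02229 × 8.314 × 344) / (140 × 10³ Pa) = 4.55 × 10⁻⁴ m³ = 0.455 L.

0.455 L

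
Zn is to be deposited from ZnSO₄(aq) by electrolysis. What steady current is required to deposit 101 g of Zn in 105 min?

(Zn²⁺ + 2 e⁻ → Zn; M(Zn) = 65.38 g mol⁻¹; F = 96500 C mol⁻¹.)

n(Zn) = 101 / 65.38 = 1.545 mol.
n(e⁻) = 2 × 1.545 = 3.090 mol.
Q = n(e⁻)·F = 3.090 × 96500 = 298100 C.
I = Q/t = 298100 / 6300.0 s = 47.3 A.

47.3 A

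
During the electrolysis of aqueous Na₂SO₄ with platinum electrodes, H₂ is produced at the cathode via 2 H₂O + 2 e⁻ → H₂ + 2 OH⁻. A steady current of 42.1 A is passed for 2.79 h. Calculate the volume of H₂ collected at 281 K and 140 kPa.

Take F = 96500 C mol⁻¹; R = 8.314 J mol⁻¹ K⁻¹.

36.6 L

Q = I·t = 42.10 A × 10044 s = 422900 C.
n(e⁻) = Q/F = 422900 / 96500 = 4.382 mol.
2 electrons are transferred per H₂ molecule, so n(H₂) = 4.382 / 2 = 2.191 mol.
V = nRT/P = (2.191 × 8.314 × 281) / (140 × 10³ Pa) = 0.0366 m³ = 36.6 L.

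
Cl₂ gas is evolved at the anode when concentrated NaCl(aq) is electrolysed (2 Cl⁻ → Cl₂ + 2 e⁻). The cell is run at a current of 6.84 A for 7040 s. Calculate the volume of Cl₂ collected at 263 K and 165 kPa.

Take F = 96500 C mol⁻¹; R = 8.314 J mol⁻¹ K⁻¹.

3.31 L

Q = I·t = 6.840 A × 7040.0 s = 48150 C.
n(e⁻) = Q/F = 48150 / 96500 = 0.4990 mol.
2 electrons are transferred per Cl₂ molecule, so n(Cl₂) = 0.4990 / 2 = 0.2495 mol.
V = nRT/P = (0.2495 × 8.314 × 263) / (165 × 10³ Pa) = 0.00331 m³ = 3.31 L.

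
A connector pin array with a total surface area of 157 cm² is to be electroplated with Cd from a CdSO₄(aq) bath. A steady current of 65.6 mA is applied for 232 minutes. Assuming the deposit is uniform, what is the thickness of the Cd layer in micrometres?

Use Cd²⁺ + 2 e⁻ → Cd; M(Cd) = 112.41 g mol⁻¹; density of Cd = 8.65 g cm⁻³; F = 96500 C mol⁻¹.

Q = I·t = 0.06560 × 13920 = 913.2 C; n(e⁻) = 0.009463 mol.
n(Cd) = n(e⁻)/2 = 0.004731 mol, so m = 0.004731 × 112.41 = 0.5319 g.
Volume = m/ρ = 0.5319 / 8.65 = 0.06149 cm³.
Thickness = V/A = 0.06149 / 157 = 3.92 × 10⁻⁴ cm = 3.92 μm.

3.92 μm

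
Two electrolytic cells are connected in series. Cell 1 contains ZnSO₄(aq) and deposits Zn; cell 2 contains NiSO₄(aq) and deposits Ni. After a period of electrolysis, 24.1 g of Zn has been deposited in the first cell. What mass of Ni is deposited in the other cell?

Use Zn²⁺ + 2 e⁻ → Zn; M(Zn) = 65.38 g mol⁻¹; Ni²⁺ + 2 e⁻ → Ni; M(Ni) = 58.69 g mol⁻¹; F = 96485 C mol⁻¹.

n(Zn) = 24.1 / 65.38 = 0.3686 mol.
Since Zn²⁺ + 2 e⁻ → Zn, n(e⁻) passed = 2 × 0.3686 = 0.7372 mol.
Cells in series carry the same charge, so the same 0.7372 mol of electrons passes through cell 2.
Ni²⁺ + 2 e⁻ → Ni, so n(Ni) = 0.7372 / 2 = 0.3686 mol.
m(Ni) = 0.3686 × 58.69 = 21.6 g.

21.6 g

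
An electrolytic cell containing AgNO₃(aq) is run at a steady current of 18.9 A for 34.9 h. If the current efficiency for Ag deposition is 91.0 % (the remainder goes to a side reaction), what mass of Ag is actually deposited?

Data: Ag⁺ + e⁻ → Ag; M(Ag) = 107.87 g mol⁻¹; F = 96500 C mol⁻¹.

Q = I·t = 18.90 × 125640 = 2375000 C.
n(e⁻) = 2375000/96500 = 24.61 mol; theoretically n(Ag) = 24.61/1 = 24.61 mol, m_theo = 2654 g.
At 91.0 % efficiency, m_actual = 0.910 × 2654 = 2420 g.

2420 g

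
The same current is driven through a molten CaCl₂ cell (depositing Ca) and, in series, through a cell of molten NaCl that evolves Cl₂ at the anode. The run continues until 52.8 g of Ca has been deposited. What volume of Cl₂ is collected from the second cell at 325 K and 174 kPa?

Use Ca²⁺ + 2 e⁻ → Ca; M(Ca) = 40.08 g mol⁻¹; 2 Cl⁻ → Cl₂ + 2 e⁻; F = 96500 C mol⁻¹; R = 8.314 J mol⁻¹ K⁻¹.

20.5 L

n(Ca) = 52.8 / 40.08 = 1.317 mol, so n(e⁻) = 2 × 1.317 = 2.635 mol.
The cells are in series, so the same 2.635 mol of electrons passes through the second cell.
2 Cl⁻ → Cl₂ + 2 e⁻ — 2 mol e⁻ per mol Cl₂, so n(Cl₂) = 2.635/2 = 1.317 mol.
V = nRT/P = (1.317 × 8.314 × 325) / (174 × 10³) = 0.0205 m³ = 20.5 L.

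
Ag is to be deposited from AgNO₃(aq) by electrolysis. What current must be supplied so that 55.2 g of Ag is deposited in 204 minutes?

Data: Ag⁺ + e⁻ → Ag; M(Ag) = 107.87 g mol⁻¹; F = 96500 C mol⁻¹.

4.03 A

n(Ag) = 55.2 / 107.87 = 0.5117 mol.
n(e⁻) = 1 × 0.5117 = 0.5117 mol.
Q = n(e⁻)·F = 0.5117 × 96500 = 49380 C.
I = Q/t = 49380 / 12240 s = 4.03 A.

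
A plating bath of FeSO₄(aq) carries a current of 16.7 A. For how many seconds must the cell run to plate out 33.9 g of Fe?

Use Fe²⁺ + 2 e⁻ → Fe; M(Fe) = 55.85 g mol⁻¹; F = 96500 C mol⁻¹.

n(Fe) = m/M = 33.9 / 55.85 = 0.6070 mol.
Each Fe atom requires 2 electrons, so n(e⁻) = 2 × 0.6070 = 1.214 mol.
Q = n(e⁻)·F = 1.214 × 96500 = 117100 C.
t = Q/I = 117100 / 16.70 A = 7015 s.

7010 s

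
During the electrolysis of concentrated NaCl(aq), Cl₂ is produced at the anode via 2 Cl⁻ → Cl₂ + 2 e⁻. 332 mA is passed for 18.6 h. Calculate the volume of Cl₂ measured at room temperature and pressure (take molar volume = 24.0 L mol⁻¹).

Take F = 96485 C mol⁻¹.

2.76 L

Q = I·t = 0.3320 A × 66960 s = 22230 C.
n(e⁻) = Q/F = 22230 / 96485 = 0.2304 mol.
2 electrons are transferred per Cl₂ molecule, so n(Cl₂) = 0.2304 / 2 = 0.1152 mol.
V = n × V_m = 0.1152 × 24.0 = 2.76 L.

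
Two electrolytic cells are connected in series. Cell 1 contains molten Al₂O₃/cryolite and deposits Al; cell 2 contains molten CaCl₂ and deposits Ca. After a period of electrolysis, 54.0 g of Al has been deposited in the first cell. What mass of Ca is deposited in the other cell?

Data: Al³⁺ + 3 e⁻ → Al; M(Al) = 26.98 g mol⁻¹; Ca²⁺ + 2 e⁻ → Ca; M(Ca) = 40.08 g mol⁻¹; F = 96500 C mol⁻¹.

n(Al) = 54.0 / 26.98 = 2.001 mol.
Since Al³⁺ + 3 e⁻ → Al, n(e⁻) passed = 3 × 2.001 = 6.004 mol.
Cells in series carry the same charge, so the same 6.004 mol of electrons passes through cell 2.
Ca²⁺ + 2 e⁻ → Ca, so n(Ca) = 6.004 / 2 = 3.002 mol.
m(Ca) = 3.002 × 40.08 = 120 g.

120 g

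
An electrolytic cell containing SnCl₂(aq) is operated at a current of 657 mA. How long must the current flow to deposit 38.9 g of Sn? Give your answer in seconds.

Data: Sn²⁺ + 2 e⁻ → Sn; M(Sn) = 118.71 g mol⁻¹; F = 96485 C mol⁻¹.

96200 s

n(Sn) = m/M = 38.9 / 118.71 = 0.3277 mol.
Each Sn atom requires 2 electrons, so n(e⁻) = 2 × 0.3277 = 0.6554 mol.
Q = n(e⁻)·F = 0.6554 × 96485 = 63230 C.
t = Q/I = 63230 / 0.6570 A = 96250 s.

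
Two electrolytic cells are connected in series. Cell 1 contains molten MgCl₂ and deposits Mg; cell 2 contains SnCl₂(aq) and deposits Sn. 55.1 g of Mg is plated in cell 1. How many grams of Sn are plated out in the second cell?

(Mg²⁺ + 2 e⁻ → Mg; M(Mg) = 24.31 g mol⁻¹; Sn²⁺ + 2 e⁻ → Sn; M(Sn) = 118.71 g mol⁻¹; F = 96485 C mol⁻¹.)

269 g

n(Mg) = 55.1 / 24.31 = 2.267 mol.
Since Mg²⁺ + 2 e⁻ → Mg, n(e⁻) passed = 2 × 2.267 = 4.533 mol.
Cells in series carry the same charge, so the same 4.533 mol of electrons passes through cell 2.
Sn²⁺ + 2 e⁻ → Sn, so n(Sn) = 4.533 / 2 = 2.267 mol.
m(Sn) = 2.267 × 118.71 = 269 g.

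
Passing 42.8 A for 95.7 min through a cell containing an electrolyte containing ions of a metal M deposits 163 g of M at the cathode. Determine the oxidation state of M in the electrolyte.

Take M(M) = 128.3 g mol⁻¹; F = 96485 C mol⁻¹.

Q = I·t = 42.80 A × 5742.0 s = 245800 C, so n(e⁻) = 245800/96485 = 2.547 mol.
n(M) deposited = 163 / 128.3 = 1.270 mol.
Electrons per atom = n(e⁻)/n(M) = 2.547 / 1.270 = 2.00 ≈ 2, so the ion is M²⁺.

+2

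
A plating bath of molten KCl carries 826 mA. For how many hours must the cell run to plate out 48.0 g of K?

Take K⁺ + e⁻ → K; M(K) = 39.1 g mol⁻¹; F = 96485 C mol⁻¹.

n(K) = m/M = 48.0 / 39.1 = 1.228 mol.
Each K atom requires 1 electron, so n(e⁻) = 1 × 1.228 = 1.228 mol.
Q = n(e⁻)·F = 1.228 × 96485 = 118400 C.
t = Q/I = 118400 / 0.8260 A = 143400 s = 39.8 h.

39.8 h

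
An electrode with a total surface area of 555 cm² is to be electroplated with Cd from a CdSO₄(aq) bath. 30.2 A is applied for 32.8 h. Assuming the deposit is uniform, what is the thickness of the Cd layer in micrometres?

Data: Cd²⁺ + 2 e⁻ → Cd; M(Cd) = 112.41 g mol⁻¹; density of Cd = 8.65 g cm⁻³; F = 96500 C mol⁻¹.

Q = I·t = 30.20 × 118080 = 3566000 C; n(e⁻) = 36.95 mol.
n(Cd) = n(e⁻)/2 = 18.48 mol, so m = 18.48 × 112.41 = 2077 g.
Volume = m/ρ = 2077 / 8.65 = 240.1 cm³.
Thickness = V/A = 240.1 / 555 = 0.433 cm = 4330 μm.

4330 μm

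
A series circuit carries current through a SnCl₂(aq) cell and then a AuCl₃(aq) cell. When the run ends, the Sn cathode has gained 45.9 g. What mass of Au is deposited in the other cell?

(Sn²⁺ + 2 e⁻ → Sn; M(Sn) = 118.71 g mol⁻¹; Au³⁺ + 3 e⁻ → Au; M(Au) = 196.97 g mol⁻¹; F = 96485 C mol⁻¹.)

50.8 g

n(Sn) = 45.9 / 118.71 = 0.3867 mol.
Since Sn²⁺ + 2 e⁻ → Sn, n(e⁻) passed = 2 × 0.3867 = 0.7733 mol.
Cells in series carry the same charge, so the same 0.7733 mol of electrons passes through cell 2.
Au³⁺ + 3 e⁻ → Au, so n(Au) = 0.7733 / 3 = 0.2578 mol.
m(Au) = 0.2578 × 196.97 = 50.8 g.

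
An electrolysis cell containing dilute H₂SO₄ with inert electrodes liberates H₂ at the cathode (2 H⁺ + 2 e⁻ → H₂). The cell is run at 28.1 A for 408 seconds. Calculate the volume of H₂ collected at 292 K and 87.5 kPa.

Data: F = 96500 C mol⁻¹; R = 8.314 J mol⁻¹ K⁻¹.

Q = I·t = 28.10 A × 408.00 s = 11460 C.
n(e⁻) = Q/F = 11460 / 96500 = 0.1188 mol.
2 electrons are transferred per H₂ molecule, so n(H₂) = 0.1188 / 2 = 0.05940 mol.
V = nRT/P = (0.05940 × 8.314 × 292) / (87.5 × 10³ Pa) = 0.00165 m³ = 1.65 L.

1.65 L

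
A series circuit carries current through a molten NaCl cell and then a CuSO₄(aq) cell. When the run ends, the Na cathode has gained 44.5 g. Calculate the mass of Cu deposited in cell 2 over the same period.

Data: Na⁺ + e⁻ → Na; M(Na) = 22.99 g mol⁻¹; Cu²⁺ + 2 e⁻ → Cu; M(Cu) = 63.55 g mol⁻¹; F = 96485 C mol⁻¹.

n(Na) = 44.5 / 22.99 = 1.936 mol.
Since Na⁺ + e⁻ → Na, n(e⁻) passed = 1 × 1.936 = 1.936 mol.
Cells in series carry the same charge, so the same 1.936 mol of electrons passes through cell 2.
Cu²⁺ + 2 e⁻ → Cu, so n(Cu) = 1.936 / 2 = 0.9678 mol.
m(Cu) = 0.9678 × 63.55 = 61.5 g.

61.5 g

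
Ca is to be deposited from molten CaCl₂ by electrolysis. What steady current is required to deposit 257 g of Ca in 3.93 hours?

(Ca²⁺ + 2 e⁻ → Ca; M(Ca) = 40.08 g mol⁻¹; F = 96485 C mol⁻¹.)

87.5 A

n(Ca) = 257 / 40.08 = 6.412 mol.
n(e⁻) = 2 × 6.412 = 12.82 mol.
Q = n(e⁻)·F = 12.82 × 96485 = 1237000 C.
I = Q/t = 1237000 / 14148 s = 87.5 A.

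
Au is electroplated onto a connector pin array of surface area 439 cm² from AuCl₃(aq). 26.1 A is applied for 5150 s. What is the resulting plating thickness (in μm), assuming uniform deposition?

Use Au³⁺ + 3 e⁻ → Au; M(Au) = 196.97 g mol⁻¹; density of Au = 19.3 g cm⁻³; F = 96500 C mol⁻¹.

Q = I·t = 26.10 × 5150.0 = 134400 C; n(e⁻) = 1.393 mol.
n(Au) = n(e⁻)/3 = 0.4643 mol, so m = 0.4643 × 196.97 = 91.45 g.
Volume = m/ρ = 91.45 / 19.3 = 4.739 cm³.
Thickness = V/A = 4.739 / 439 = 0.0108 cm = 108 μm.

108 μm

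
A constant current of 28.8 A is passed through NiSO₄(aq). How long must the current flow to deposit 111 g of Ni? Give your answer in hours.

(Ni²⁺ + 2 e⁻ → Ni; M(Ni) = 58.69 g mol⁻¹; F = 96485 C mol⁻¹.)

3.52 h

n(Ni) = m/M = 111 / 58.69 = 1.891 mol.
Each Ni atom requires 2 electrons, so n(e⁻) = 2 × 1.891 = 3.783 mol.
Q = n(e⁻)·F = 3.783 × 96485 = 365000 C.
t = Q/I = 365000 / 28.80 A = 12670 s = 3.52 h.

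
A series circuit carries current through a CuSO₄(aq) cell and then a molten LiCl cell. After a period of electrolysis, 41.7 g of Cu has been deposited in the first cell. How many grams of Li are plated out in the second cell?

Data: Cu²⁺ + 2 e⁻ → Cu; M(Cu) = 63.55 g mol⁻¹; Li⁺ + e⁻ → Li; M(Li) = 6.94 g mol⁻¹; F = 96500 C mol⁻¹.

9.11 g

n(Cu) = 41.7 / 63.55 = 0.6562 mol.
Since Cu²⁺ + 2 e⁻ → Cu, n(e⁻) passed = 2 × 0.6562 = 1.312 mol.
Cells in series carry the same charge, so the same 1.312 mol of electrons passes through cell 2.
Li⁺ + e⁻ → Li, so n(Li) = 1.312 / 1 = 1.312 mol.
m(Li) = 1.312 × 6.94 = 9.11 g.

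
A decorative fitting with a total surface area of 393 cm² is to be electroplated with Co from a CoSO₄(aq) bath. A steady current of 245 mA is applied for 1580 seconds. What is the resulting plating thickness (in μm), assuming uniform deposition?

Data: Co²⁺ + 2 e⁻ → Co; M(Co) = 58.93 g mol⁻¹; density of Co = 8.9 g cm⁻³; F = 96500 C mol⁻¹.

0.338 μm

Q = I·t = 0.2450 × 1580.0 = 387.1 C; n(e⁻) = 0.004011 mol.
n(Co) = n(e⁻)/2 = 0.002006 mol, so m = 0.002006 × 58.93 = 0.1182 g.
Volume = m/ρ = 0.1182 / 8.9 = 0.01328 cm³.
Thickness = V/A = 0.01328 / 393 = 3.38 × 10⁻⁵ cm = 0.338 μm.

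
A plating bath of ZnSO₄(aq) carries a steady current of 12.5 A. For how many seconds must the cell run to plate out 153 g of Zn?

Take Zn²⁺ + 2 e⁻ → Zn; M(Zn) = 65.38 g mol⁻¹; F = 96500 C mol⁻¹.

n(Zn) = m/M = 153 / 65.38 = 2.340 mol.
Each Zn atom requires 2 electrons, so n(e⁻) = 2 × 2.340 = 4.680 mol.
Q = n(e⁻)·F = 4.680 × 96500 = 451700 C.
t = Q/I = 451700 / 12.50 A = 36130 s.

36100 s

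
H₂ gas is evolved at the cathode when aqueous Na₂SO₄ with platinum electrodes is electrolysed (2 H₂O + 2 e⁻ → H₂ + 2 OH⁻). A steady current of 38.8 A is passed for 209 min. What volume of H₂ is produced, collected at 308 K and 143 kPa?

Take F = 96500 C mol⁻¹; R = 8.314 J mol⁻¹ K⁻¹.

45.1 L

Q = I·t = 38.80 A × 12540 s = 486600 C.
n(e⁻) = Q/F = 486600 / 96500 = 5.042 mol.
2 electrons are transferred per H₂ molecule, so n(H₂) = 5.042 / 2 = 2.521 mol.
V = nRT/P = (2.521 × 8.314 × 308) / (143 × 10³ Pa) = 0.0451 m³ = 45.1 L.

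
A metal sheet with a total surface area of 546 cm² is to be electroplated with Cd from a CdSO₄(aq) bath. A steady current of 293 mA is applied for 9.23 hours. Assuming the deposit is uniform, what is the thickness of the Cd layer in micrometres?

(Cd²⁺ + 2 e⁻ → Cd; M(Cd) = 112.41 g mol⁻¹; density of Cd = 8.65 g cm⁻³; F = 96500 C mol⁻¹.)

Q = I·t = 0.2930 × 33228 = 9736 C; n(e⁻) = 0.1009 mol.
n(Cd) = n(e⁻)/2 = 0.05044 mol, so m = 0.05044 × 112.41 = 5.670 g.
Volume = m/ρ = 5.670 / 8.65 = 0.6555 cm³.
Thickness = V/A = 0.6555 / 546 = 0.00120 cm = 12.0 μm.

12.0 μm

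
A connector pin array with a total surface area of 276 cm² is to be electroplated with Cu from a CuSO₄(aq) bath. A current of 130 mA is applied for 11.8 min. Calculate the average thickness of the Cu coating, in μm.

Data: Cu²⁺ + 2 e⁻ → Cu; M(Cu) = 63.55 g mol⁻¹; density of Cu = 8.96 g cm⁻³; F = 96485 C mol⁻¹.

Q = I·t = 0.1300 × 708.00 = 92.04 C; n(e⁻) = 0.0009539 mol.
n(Cu) = n(e⁻)/2 = 0.0004770 mol, so m = 0.0004770 × 63.55 = 0.03031 g.
Volume = m/ρ = 0.03031 / 8.96 = 0.003383 cm³.
Thickness = V/A = 0.003383 / 276 = 1.23 × 10⁻⁵ cm = 0.123 μm.

0.123 μm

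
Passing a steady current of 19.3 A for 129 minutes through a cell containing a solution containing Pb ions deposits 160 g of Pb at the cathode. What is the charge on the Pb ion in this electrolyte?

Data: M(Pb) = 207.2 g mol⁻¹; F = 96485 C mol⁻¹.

Q = I·t = 19.30 A × 7740.0 s = 149400 C, so n(e⁻) = 149400/96485 = 1.548 mol.
n(Pb) deposited = 160 / 207.2 = 0.7722 mol.
Electrons per atom = n(e⁻)/n(Pb) = 1.548 / 0.7722 = 2.00 ≈ 2, so the ion is Pb²⁺.

+2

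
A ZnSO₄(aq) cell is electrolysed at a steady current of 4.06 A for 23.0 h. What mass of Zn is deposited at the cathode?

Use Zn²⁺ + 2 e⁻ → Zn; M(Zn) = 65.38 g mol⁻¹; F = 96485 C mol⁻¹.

Q = I·t = 4.060 A × 82800 s = 336200 C.
n(e⁻) = Q/F = 336200 / 96485 = 3.484 mol.
Zn²⁺ + 2 e⁻ → Zn, so n(Zn) = n(e⁻)/2 = 1.742 mol.
m = n·M = 1.742 × 65.38 = 114 g.

114 g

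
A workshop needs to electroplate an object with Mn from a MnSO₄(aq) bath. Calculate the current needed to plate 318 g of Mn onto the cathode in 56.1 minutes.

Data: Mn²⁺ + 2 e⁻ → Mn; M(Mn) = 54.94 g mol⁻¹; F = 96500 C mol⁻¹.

n(Mn) = 318 / 54.94 = 5.788 mol.
n(e⁻) = 2 × 5.788 = 11.58 mol.
Q = n(e⁻)·F = 11.58 × 96500 = 1117000 C.
I = Q/t = 1117000 / 3366.0 s = 332 A.

332 A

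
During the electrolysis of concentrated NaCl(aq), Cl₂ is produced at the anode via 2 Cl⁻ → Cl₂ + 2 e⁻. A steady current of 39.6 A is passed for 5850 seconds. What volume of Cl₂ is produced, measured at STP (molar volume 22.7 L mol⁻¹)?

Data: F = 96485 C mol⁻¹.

Q = I·t = 39.60 A × 5850.0 s = 231700 C.
n(e⁻) = Q/F = 231700 / 96485 = 2.401 mol.
2 electrons are transferred per Cl₂ molecule, so n(Cl₂) = 2.401 / 2 = 1.200 mol.
V = n × V_m = 1.200 × 22.7 = 27.3 L.

27.3 L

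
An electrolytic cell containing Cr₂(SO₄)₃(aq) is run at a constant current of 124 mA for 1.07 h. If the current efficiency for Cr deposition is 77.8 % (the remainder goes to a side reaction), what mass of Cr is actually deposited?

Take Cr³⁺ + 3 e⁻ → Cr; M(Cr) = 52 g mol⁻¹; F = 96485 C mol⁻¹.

0.0668 g

Q = I·t = 0.1240 × 3852.0 = 477.6 C.
n(e⁻) = 477.6/96485 = 0.004950 mol; theoretically n(Cr) = 0.004950/3 = 0.001650 mol, m_theo = 0.08581 g.
At 77.8 % efficiency, m_actual = 0.778 × 0.08581 = 0.0668 g.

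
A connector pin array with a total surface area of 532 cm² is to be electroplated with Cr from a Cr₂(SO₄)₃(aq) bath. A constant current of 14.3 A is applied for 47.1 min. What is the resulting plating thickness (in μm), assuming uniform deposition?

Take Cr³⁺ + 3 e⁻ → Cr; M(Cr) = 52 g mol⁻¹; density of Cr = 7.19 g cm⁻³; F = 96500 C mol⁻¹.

19.0 μm

Q = I·t = 14.30 × 2826.0 = 40410 C; n(e⁻) = 0.4188 mol.
n(Cr) = n(e⁻)/3 = 0.1396 mol, so m = 0.1396 × 52 = 7.259 g.
Volume = m/ρ = 7.259 / 7.19 = 1.010 cm³.
Thickness = V/A = 1.010 / 532 = 0.00190 cm = 19.0 μm.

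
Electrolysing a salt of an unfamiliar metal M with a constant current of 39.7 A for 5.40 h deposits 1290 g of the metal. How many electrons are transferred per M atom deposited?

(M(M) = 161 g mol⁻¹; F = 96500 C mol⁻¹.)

1

Q = I·t = 39.70 A × 19440 s = 771800 C, so n(e⁻) = 771800/96500 = 7.998 mol.
n(M) deposited = 1290 / 161 = 8.012 mol.
Electrons per atom = n(e⁻)/n(M) = 7.998 / 8.012 = 0.998 ≈ 1, so the ion is M⁺.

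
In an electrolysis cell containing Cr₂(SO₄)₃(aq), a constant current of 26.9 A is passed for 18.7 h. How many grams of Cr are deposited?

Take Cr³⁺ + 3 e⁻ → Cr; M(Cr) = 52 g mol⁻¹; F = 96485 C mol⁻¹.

Q = I·t = 26.90 A × 67320 s = 1811000 C.
n(e⁻) = Q/F = 1811000 / 96485 = 18.77 mol.
Cr³⁺ + 3 e⁻ → Cr, so n(Cr) = n(e⁻)/3 = 6.256 mol.
m = n·M = 6.256 × 52 = 325 g.

325 g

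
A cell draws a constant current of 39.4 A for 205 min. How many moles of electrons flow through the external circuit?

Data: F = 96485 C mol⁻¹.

5.02 mol

Q = I·t = 39.40 A × 12300 s = 484600 C.
n(e⁻) = Q/F = 484600 / 96485 = 5.02 mol.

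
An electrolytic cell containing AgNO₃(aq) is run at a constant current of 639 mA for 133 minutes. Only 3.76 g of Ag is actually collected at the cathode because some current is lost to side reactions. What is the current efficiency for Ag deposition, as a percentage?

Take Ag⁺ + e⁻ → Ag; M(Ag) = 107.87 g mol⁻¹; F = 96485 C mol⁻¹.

66.0 %

Q = I·t = 0.6390 × 7980.0 = 5099 C; n(e⁻) = 5099/96485 = 0.05285 mol.
Theoretical n(Ag) = n(e⁻)/1 = 0.05285 mol, i.e. m_theo = 0.05285 × 107.87 = 5.701 g.
Efficiency = m_actual / m_theo = 3.76 / 5.701 = 66.0 %.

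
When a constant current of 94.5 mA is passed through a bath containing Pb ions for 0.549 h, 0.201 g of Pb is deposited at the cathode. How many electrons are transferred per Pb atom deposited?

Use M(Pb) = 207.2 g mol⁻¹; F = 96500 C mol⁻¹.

Q = I·t = 0.09450 A × 1976.4 s = 186.8 C, so n(e⁻) = 186.8/96500 = 0.001935 mol.
n(Pb) deposited = 0.201 / 207.2 = 0.0009701 mol.
Electrons per atom = n(e⁻)/n(Pb) = 0.001935 / 0.0009701 = 2.00 ≈ 2, so the ion is Pb²⁺.

2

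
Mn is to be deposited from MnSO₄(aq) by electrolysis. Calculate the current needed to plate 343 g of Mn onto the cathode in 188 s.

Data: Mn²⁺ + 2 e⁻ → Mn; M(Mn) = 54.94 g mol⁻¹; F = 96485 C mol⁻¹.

n(Mn) = 343 / 54.94 = 6.243 mol.
n(e⁻) = 2 × 6.243 = 12.49 mol.
Q = n(e⁻)·F = 12.49 × 96485 = 1205000 C.
I = Q/t = 1205000 / 188.00 s = 6410 A.

6410 A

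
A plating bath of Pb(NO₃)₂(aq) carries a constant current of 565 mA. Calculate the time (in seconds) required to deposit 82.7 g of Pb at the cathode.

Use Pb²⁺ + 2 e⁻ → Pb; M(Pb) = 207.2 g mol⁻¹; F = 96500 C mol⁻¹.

n(Pb) = m/M = 82.7 / 207.2 = 0.3991 mol.
Each Pb atom requires 2 electrons, so n(e⁻) = 2 × 0.3991 = 0.7983 mol.
Q = n(e⁻)·F = 0.7983 × 96500 = 77030 C.
t = Q/I = 77030 / 0.5650 A = 136300 s.

1.36 × 10⁵ s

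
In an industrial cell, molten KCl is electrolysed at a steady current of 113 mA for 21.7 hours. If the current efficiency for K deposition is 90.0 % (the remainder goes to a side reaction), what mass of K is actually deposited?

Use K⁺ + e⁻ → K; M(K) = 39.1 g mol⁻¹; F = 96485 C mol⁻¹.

Q = I·t = 0.1130 × 78120 = 8828 C.
n(e⁻) = 8828/96485 = 0.09149 mol; theoretically n(K) = 0.09149/1 = 0.09149 mol, m_theo = 3.577 g.
At 90.0 % efficiency, m_actual = 0.900 × 3.577 = 3.22 g.

3.22 g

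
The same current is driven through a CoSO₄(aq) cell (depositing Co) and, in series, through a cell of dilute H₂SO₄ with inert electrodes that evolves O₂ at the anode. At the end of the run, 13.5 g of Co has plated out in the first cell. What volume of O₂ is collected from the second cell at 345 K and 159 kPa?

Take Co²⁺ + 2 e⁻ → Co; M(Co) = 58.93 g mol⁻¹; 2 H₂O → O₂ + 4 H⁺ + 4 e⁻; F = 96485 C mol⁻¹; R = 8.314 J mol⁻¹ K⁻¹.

2.07 L

n(Co) = 13.5 / 58.93 = 0.2291 mol, so n(e⁻) = 2 × 0.2291 = 0.4582 mol.
The cells are in series, so the same 0.4582 mol of electrons passes through the second cell.
2 H₂O → O₂ + 4 H⁺ + 4 e⁻ — 4 mol e⁻ per mol O₂, so n(O₂) = 0.4582/4 = 0.1145 mol.
V = nRT/P = (0.1145 × 8.314 × 345) / (159 × 10³) = 0.00207 m³ = 2.07 L.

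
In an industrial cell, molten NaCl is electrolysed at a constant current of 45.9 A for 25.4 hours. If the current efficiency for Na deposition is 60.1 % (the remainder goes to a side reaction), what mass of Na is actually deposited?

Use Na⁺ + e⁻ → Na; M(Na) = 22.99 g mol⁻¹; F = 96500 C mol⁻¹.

601 g

Q = I·t = 45.90 × 91440 = 4197000 C.
n(e⁻) = 4197000/96500 = 43.49 mol; theoretically n(Na) = 43.49/1 = 43.49 mol, m_theo = 999.9 g.
At 60.1 % efficiency, m_actual = 0.601 × 999.9 = 601 g.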